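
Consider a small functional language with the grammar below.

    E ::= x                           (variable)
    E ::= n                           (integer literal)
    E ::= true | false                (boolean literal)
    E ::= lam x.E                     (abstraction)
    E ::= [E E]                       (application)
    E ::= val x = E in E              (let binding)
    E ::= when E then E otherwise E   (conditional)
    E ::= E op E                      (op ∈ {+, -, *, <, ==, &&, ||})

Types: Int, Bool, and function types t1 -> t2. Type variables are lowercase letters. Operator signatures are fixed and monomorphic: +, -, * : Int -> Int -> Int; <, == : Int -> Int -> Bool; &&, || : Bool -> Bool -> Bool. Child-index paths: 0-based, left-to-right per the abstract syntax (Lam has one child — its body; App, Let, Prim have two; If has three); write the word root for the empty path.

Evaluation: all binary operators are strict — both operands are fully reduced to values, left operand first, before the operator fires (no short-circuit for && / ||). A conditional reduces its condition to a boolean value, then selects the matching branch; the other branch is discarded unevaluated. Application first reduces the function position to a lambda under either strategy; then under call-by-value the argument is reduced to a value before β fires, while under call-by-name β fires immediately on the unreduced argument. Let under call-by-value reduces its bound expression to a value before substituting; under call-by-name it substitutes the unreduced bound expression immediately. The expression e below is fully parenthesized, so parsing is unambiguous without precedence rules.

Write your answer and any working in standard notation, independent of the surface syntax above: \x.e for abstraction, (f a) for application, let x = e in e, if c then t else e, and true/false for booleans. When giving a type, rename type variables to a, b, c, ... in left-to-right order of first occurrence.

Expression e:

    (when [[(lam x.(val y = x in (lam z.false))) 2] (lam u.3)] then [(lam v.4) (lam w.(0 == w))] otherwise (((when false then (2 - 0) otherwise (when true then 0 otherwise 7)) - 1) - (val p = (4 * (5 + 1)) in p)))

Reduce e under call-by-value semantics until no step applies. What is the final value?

Answer: -25

Trace:
step 0: (if (((\x.(let y = x in (\z.false))) 2) (\u.3)) then ((\v.4) (\w.(0 == w))) else (((if false then (2 - 0) else (if true then 0 else 7)) - 1) - (let p = (4 * (5 + 1)) in p)))
step 1: [beta@0.0] (if ((let y = 2 in (\z.false)) (\u.3)) then ((\v.4) (\w.(0 == w))) else (((if false then (2 - 0) else (if true then 0 else 7)) - 1) - (let p = (4 * (5 + 1)) in p)))
step 2: [let@0.0] (if ((\z.false) (\u.3)) then ((\v.4) (\w.(0 == w))) else (((if false then (2 - 0) else (if true then 0 else 7)) - 1) - (let p = (4 * (5 + 1)) in p)))
step 3: [beta@0] (if false then ((\v.4) (\w.(0 == w))) else (((if false then (2 - 0) else (if true then 0 else 7)) - 1) - (let p = (4 * (5 + 1)) in p)))
step 4: [if@root] (((if false then (2 - 0) else (if true then 0 else 7)) - 1) - (let p = (4 * (5 + 1)) in p))
step 5: [if@0.0] (((if true then 0 else 7) - 1) - (let p = (4 * (5 + 1)) in p))
step 6: [if@0.0] ((0 - 1) - (let p = (4 * (5 + 1)) in p))
step 7: [delta@0] (-1 - (let p = (4 * (5 + 1)) in p))
step 8: [delta@1.0.1] (-1 - (let p = (4 * 6) in p))
step 9: [delta@1.0] (-1 - (let p = 24 in p))
step 10: [let@1] (-1 - 24)
step 11: [delta@root] -25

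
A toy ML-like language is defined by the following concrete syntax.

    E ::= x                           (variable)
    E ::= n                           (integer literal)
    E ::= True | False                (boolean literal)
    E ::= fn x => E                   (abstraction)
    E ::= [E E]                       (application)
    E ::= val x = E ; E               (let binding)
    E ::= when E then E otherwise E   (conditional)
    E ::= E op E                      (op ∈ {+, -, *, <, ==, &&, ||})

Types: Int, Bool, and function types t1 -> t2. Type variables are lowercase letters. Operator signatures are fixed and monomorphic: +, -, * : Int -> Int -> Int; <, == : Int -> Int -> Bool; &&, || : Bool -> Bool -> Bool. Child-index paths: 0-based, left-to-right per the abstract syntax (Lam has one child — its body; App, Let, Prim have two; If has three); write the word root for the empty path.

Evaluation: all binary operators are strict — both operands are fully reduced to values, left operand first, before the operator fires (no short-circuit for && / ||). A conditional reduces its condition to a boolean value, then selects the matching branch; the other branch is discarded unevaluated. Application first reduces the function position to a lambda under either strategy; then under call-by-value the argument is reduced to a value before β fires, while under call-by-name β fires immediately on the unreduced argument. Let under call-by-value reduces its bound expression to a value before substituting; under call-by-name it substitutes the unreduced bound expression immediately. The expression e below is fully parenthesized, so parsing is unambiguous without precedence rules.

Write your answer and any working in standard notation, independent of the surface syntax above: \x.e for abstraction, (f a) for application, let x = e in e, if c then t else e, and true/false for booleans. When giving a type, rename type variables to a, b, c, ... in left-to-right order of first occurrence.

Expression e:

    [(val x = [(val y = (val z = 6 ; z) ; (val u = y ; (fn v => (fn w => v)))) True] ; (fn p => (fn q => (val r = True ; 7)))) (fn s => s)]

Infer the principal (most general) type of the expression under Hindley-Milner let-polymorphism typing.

Answer: a -> Int

Working:
let z : Int
z : Int
let y : Int
y : Int
let u : Int
v : a
\w._ : b -> a
\v._ : a -> b -> a
  unify a -> b -> a ~ Bool -> c
  unify a ~ Bool
  unify b -> Bool ~ c
_ _ : b -> Bool
let x : forall. b -> Bool
let r : Bool
\q._ : e -> Int
\p._ : d -> e -> Int
s : f
\s._ : f -> f
  unify d -> e -> Int ~ (f -> f) -> g
  unify d ~ f -> f
  unify e -> Int ~ g
_ _ : e -> Int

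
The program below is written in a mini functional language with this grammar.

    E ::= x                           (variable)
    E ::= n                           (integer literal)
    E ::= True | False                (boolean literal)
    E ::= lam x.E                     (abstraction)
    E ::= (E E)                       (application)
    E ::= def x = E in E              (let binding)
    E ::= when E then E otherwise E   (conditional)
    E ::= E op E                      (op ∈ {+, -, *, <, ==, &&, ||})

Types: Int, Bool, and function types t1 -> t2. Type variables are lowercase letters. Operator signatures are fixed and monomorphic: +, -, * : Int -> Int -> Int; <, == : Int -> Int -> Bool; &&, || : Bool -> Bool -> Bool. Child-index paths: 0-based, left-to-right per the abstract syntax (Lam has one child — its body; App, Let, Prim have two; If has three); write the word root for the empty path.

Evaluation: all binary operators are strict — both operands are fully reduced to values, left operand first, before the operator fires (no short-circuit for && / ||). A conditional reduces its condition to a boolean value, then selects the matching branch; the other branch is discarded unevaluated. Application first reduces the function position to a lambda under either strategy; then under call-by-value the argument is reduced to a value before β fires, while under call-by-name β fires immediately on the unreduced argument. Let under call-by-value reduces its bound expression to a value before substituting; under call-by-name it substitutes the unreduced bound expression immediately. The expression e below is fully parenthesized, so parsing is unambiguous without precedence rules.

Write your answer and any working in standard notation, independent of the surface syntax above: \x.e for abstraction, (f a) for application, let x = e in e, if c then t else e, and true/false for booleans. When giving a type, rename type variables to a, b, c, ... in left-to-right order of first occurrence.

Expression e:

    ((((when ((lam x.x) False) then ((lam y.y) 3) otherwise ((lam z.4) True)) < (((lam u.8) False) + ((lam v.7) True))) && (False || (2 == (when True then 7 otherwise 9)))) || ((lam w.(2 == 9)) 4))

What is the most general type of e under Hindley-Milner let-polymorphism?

Trace:
x : a
\x._ : a -> a
  unify a -> a ~ Bool -> b
  unify a ~ Bool
  unify Bool ~ b
_ _ : Bool
  unify Bool ~ Bool
y : c
\y._ : c -> c
  unify c -> c ~ Int -> d
  unify c ~ Int
  unify Int ~ d
_ _ : Int
\z._ : e -> Int
  unify e -> Int ~ Bool -> f
  unify e ~ Bool
  unify Int ~ f
_ _ : Int
  unify Int ~ Int
  unify Int ~ Int
\u._ : g -> Int
  unify g -> Int ~ Bool -> h
  unify g ~ Bool
  unify Int ~ h
_ _ : Int
  unify Int ~ Int
\v._ : i -> Int
  unify i -> Int ~ Bool -> j
  unify i ~ Bool
  unify Int ~ j
_ _ : Int
  unify Int ~ Int
  unify Int ~ Int
  unify Bool ~ Bool
  unify Bool ~ Bool
  unify Int ~ Int
  unify Bool ~ Bool
  unify Int ~ Int
  unify Int ~ Int
  unify Bool ~ Bool
  unify Bool ~ Bool
  unify Bool ~ Bool
  unify Int ~ Int
  unify Int ~ Int
\w._ : k -> Bool
  unify k -> Bool ~ Int -> l
  unify k ~ Int
  unify Bool ~ l
_ _ : Bool
  unify Bool ~ Bool

Answer: Bool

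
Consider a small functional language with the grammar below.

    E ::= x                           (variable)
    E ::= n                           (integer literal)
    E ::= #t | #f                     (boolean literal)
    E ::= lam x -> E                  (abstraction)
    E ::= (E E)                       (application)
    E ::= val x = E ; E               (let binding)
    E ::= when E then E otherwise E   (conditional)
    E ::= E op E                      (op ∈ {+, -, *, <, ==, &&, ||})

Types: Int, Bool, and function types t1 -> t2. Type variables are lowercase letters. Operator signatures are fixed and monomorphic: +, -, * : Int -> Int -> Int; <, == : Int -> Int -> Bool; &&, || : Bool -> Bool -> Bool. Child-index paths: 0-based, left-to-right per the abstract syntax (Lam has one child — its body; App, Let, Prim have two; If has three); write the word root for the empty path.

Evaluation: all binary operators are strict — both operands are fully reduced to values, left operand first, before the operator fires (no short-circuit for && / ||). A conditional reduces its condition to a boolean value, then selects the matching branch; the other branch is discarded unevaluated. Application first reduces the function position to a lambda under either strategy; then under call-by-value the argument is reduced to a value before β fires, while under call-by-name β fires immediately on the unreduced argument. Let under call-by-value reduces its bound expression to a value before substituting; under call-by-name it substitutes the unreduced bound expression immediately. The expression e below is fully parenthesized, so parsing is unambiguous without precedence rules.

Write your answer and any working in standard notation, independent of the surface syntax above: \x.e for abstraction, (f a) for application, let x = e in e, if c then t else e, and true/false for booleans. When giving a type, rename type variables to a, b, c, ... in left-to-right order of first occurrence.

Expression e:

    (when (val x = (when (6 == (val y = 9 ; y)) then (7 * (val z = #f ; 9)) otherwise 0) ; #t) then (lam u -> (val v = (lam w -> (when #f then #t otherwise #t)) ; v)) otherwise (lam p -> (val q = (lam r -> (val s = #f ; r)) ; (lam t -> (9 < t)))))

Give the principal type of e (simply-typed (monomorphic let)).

Answer: a -> Int -> Bool

Derivation:
  unify Int ~ Int
let y : Int
y : Int
  unify Int ~ Int
  unify Bool ~ Bool
  unify Int ~ Int
let z : Bool
  unify Int ~ Int
  unify Int ~ Int
let x : Int
  unify Bool ~ Bool
  unify Bool ~ Bool
  unify Bool ~ Bool
\w._ : b -> Bool
let v : b -> Bool
v : b -> Bool
\u._ : a -> b -> Bool
let s : Bool
r : d
\r._ : d -> d
let q : d -> d
  unify Int ~ Int
t : e
  unify e ~ Int
\t._ : Int -> Bool
\p._ : c -> Int -> Bool
  unify a -> b -> Bool ~ c -> Int -> Bool
  unify a ~ c
  unify b -> Bool ~ Int -> Bool
  unify b ~ Int
  unify Bool ~ Bool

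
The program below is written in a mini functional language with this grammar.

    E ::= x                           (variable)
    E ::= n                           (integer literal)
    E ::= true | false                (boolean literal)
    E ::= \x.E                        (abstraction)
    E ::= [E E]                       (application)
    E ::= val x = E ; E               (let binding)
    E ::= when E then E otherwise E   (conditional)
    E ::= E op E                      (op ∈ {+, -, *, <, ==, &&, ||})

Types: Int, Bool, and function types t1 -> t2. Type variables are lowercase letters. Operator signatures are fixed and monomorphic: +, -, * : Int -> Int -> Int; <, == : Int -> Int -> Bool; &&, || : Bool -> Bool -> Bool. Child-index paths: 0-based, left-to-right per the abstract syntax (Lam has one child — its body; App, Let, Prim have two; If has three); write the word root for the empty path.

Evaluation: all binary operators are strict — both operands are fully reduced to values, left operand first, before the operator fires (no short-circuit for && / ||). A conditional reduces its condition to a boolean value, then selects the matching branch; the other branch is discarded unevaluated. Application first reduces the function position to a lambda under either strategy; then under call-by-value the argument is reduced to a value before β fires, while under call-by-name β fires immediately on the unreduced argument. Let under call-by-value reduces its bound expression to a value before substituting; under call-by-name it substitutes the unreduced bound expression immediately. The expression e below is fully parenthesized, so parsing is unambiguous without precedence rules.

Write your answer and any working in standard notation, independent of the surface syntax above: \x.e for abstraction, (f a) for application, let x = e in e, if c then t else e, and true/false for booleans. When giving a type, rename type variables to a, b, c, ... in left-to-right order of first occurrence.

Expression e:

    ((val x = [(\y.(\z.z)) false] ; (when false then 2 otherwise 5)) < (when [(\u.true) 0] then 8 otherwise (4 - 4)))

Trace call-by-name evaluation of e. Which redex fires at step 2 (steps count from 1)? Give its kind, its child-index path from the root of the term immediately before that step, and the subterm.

Answer: if at 0 : (if false then 2 else 5)

Trace:
step 0: ((let x = ((\y.(\z.z)) false) in (if false then 2 else 5)) < (if ((\u.true) 0) then 8 else (4 - 4)))
step 1: [let@0] ((if false then 2 else 5) < (if ((\u.true) 0) then 8 else (4 - 4)))
step 2: [if@0] (5 < (if ((\u.true) 0) then 8 else (4 - 4)))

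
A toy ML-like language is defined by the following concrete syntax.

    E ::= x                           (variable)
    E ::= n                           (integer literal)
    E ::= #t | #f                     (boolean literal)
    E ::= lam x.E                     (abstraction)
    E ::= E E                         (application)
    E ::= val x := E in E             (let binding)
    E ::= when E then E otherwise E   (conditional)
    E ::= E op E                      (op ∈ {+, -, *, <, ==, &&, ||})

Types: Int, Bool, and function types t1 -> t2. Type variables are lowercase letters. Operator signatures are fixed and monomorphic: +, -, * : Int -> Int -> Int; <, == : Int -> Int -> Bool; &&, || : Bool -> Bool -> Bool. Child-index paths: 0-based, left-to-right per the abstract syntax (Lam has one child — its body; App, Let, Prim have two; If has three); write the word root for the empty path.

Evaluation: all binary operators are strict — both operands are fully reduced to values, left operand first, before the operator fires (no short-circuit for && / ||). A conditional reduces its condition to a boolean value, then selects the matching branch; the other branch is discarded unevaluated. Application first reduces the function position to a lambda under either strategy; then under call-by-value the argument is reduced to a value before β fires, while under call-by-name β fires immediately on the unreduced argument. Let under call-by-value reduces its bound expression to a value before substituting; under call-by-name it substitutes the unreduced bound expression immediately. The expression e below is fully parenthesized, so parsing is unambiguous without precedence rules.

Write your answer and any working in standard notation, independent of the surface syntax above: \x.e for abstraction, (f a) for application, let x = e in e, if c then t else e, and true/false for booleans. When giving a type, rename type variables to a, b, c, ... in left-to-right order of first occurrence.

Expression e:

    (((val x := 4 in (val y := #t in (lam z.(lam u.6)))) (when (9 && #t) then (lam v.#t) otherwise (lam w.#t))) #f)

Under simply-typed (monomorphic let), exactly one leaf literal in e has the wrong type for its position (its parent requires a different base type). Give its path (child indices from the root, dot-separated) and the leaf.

Answer: 0.1.0.0 : 9

Derivation:
let x : Int
let y : Bool
\u._ : b -> Int
\z._ : a -> b -> Int
  unify Int ~ Bool
  FAIL: mismatch Int ~ Bool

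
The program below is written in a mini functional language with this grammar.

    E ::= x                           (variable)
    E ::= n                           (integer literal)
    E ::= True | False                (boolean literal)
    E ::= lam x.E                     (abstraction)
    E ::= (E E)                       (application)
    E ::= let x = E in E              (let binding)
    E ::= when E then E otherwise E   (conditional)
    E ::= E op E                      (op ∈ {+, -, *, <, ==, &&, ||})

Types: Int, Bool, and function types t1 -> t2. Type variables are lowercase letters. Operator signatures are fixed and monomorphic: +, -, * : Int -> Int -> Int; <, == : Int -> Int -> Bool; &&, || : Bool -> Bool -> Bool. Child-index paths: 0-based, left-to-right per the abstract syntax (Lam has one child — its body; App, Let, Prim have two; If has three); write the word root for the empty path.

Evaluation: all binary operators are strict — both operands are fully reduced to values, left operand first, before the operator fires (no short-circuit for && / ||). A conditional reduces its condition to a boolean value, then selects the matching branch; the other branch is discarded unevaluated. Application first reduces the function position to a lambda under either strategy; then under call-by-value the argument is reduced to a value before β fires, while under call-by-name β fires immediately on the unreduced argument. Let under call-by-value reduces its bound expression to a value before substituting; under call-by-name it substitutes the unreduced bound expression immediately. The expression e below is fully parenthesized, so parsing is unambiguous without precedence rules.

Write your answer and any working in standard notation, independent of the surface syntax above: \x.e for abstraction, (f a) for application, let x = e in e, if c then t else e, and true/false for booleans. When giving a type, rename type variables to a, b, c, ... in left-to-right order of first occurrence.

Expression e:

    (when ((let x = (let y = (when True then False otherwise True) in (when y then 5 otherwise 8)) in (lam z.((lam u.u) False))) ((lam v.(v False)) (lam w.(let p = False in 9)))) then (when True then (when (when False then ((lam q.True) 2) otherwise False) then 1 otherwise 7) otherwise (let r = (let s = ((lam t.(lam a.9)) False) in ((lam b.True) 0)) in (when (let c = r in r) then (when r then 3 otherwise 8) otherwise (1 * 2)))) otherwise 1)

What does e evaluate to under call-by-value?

Trace:
step 0: (if ((let x = (let y = (if true then false else true) in (if y then 5 else 8)) in (\z.((\u.u) false))) ((\v.(v false)) (\w.(let p = false in 9)))) then (if true then (if (if false then ((\q.true) 2) else false) then 1 else 7) else (let r = (let s = ((\t.(\a.9)) false) in ((\b.true) 0)) in (if (let c = r in r) then (if r then 3 else 8) else (1 * 2)))) else 1)
step 1: [if@0.0.0.0] (if ((let x = (let y = false in (if y then 5 else 8)) in (\z.((\u.u) false))) ((\v.(v false)) (\w.(let p = false in 9)))) then (if true then (if (if false then ((\q.true) 2) else false) then 1 else 7) else (let r = (let s = ((\t.(\a.9)) false) in ((\b.true) 0)) in (if (let c = r in r) then (if r then 3 else 8) else (1 * 2)))) else 1)
step 2: [let@0.0.0] (if ((let x = (if false then 5 else 8) in (\z.((\u.u) false))) ((\v.(v false)) (\w.(let p = false in 9)))) then (if true then (if (if false then ((\q.true) 2) else false) then 1 else 7) else (let r = (let s = ((\t.(\a.9)) false) in ((\b.true) 0)) in (if (let c = r in r) then (if r then 3 else 8) else (1 * 2)))) else 1)
step 3: [if@0.0.0] (if ((let x = 8 in (\z.((\u.u) false))) ((\v.(v false)) (\w.(let p = false in 9)))) then (if true then (if (if false then ((\q.true) 2) else false) then 1 else 7) else (let r = (let s = ((\t.(\a.9)) false) in ((\b.true) 0)) in (if (let c = r in r) then (if r then 3 else 8) else (1 * 2)))) else 1)
step 4: [let@0.0] (if ((\z.((\u.u) false)) ((\v.(v false)) (\w.(let p = false in 9)))) then (if true then (if (if false then ((\q.true) 2) else false) then 1 else 7) else (let r = (let s = ((\t.(\a.9)) false) in ((\b.true) 0)) in (if (let c = r in r) then (if r then 3 else 8) else (1 * 2)))) else 1)
step 5: [beta@0.1] (if ((\z.((\u.u) false)) ((\w.(let p = false in 9)) false)) then (if true then (if (if false then ((\q.true) 2) else false) then 1 else 7) else (let r = (let s = ((\t.(\a.9)) false) in ((\b.true) 0)) in (if (let c = r in r) then (if r then 3 else 8) else (1 * 2)))) else 1)
step 6: [beta@0.1] (if ((\z.((\u.u) false)) (let p = false in 9)) then (if true then (if (if false then ((\q.true) 2) else false) then 1 else 7) else (let r = (let s = ((\t.(\a.9)) false) in ((\b.true) 0)) in (if (let c = r in r) then (if r then 3 else 8) else (1 * 2)))) else 1)
step 7: [let@0.1] (if ((\z.((\u.u) false)) 9) then (if true then (if (if false then ((\q.true) 2) else false) then 1 else 7) else (let r = (let s = ((\t.(\a.9)) false) in ((\b.true) 0)) in (if (let c = r in r) then (if r then 3 else 8) else (1 * 2)))) else 1)
step 8: [beta@0] (if ((\u.u) false) then (if true then (if (if false then ((\q.true) 2) else false) then 1 else 7) else (let r = (let s = ((\t.(\a.9)) false) in ((\b.true) 0)) in (if (let c = r in r) then (if r then 3 else 8) else (1 * 2)))) else 1)
step 9: [beta@0] (if false then (if true then (if (if false then ((\q.true) 2) else false) then 1 else 7) else (let r = (let s = ((\t.(\a.9)) false) in ((\b.true) 0)) in (if (let c = r in r) then (if r then 3 else 8) else (1 * 2)))) else 1)
step 10: [if@root] 1

Answer: 1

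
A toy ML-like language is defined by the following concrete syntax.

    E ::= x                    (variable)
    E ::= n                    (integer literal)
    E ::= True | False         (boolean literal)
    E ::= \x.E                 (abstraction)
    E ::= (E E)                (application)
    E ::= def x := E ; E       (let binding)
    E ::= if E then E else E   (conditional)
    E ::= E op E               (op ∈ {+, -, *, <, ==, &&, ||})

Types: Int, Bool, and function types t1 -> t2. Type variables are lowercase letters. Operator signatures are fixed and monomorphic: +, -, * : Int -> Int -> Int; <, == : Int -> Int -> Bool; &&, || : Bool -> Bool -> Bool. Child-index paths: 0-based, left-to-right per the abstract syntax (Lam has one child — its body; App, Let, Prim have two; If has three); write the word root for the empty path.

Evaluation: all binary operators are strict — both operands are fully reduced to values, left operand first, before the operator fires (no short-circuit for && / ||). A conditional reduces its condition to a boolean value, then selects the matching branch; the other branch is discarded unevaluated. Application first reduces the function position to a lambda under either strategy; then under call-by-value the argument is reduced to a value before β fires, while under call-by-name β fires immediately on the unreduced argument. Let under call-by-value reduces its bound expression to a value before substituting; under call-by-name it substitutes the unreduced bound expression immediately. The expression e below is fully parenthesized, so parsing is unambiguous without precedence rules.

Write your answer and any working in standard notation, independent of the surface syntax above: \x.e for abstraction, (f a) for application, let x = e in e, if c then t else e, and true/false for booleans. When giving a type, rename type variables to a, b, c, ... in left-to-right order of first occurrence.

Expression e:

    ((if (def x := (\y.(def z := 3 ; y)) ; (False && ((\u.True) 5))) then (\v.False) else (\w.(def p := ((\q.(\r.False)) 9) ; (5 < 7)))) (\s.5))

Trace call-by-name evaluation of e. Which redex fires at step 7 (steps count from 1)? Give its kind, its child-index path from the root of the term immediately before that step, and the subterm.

Answer: delta at root : (5 < 7)

Derivation:
step 0: ((if (let x = (\y.(let z = 3 in y)) in (false && ((\u.true) 5))) then (\v.false) else (\w.(let p = ((\q.(\r.false)) 9) in (5 < 7)))) (\s.5))
step 1: [let@0.0] ((if (false && ((\u.true) 5)) then (\v.false) else (\w.(let p = ((\q.(\r.false)) 9) in (5 < 7)))) (\s.5))
step 2: [beta@0.0.1] ((if (false && true) then (\v.false) else (\w.(let p = ((\q.(\r.false)) 9) in (5 < 7)))) (\s.5))
step 3: [delta@0.0] ((if false then (\v.false) else (\w.(let p = ((\q.(\r.false)) 9) in (5 < 7)))) (\s.5))
step 4: [if@0] ((\w.(let p = ((\q.(\r.false)) 9) in (5 < 7))) (\s.5))
step 5: [beta@root] (let p = ((\q.(\r.false)) 9) in (5 < 7))
step 6: [let@root] (5 < 7)
step 7: [delta@root] true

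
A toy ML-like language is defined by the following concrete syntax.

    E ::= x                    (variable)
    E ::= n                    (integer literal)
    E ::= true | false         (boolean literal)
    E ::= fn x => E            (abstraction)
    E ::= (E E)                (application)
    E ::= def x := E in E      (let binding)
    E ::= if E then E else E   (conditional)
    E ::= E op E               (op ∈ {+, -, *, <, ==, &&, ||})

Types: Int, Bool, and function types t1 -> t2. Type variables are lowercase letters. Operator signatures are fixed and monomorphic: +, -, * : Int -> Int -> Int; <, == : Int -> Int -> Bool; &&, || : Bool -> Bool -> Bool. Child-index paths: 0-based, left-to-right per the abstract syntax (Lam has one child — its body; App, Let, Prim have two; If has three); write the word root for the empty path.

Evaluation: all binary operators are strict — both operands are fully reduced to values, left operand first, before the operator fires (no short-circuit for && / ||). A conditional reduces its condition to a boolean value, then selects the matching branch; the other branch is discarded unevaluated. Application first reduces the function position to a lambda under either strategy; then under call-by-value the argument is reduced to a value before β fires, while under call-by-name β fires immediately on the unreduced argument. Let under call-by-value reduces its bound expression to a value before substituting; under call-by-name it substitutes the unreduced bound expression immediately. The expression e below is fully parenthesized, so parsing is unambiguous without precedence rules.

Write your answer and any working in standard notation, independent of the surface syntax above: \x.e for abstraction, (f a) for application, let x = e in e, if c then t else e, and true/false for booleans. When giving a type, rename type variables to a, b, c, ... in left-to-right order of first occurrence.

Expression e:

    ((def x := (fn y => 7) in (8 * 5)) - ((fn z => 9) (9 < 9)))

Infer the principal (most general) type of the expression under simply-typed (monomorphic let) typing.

Answer: Int

Working:
\y._ : a -> Int
let x : a -> Int
  unify Int ~ Int
  unify Int ~ Int
  unify Int ~ Int
\z._ : b -> Int
  unify Int ~ Int
  unify Int ~ Int
  unify b -> Int ~ Bool -> c
  unify b ~ Bool
  unify Int ~ c
_ _ : Int
  unify Int ~ Int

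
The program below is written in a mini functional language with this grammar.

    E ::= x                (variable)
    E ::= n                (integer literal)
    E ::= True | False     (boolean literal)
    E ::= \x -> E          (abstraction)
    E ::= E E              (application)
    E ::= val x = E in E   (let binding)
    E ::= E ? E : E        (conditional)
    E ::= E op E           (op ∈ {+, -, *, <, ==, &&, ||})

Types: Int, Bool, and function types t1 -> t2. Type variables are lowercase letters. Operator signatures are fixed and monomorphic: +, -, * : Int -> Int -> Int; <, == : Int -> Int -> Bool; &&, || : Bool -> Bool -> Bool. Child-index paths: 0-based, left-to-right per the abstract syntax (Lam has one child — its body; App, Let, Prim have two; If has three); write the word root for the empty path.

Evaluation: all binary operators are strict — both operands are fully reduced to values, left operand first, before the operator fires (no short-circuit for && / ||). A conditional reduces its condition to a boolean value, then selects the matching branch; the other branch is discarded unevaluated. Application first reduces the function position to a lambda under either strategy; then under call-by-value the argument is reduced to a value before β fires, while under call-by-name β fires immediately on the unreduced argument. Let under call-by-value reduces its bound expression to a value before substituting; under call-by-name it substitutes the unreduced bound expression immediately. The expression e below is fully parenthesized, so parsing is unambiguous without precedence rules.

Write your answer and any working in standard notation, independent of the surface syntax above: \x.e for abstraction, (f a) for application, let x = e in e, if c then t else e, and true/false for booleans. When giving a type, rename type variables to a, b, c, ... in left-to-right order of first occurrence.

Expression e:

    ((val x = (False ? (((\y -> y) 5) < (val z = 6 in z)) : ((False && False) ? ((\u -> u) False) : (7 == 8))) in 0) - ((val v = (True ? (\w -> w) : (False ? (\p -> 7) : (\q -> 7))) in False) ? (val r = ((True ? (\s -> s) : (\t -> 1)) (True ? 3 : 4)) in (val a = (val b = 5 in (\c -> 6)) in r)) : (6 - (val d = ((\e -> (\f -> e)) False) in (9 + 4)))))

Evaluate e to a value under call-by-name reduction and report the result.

Answer: 7

Derivation:
step 0: ((let x = (if false then (((\y.y) 5) < (let z = 6 in z)) else (if (false && false) then ((\u.u) false) else (7 == 8))) in 0) - (if (let v = (if true then (\w.w) else (if false then (\p.7) else (\q.7))) in false) then (let r = ((if true then (\s.s) else (\t.1)) (if true then 3 else 4)) in (let a = (let b = 5 in (\c.6)) in r)) else (6 - (let d = ((\e.(\f.e)) false) in (9 + 4)))))
step 1: [let@0] (0 - (if (let v = (if true then (\w.w) else (if false then (\p.7) else (\q.7))) in false) then (let r = ((if true then (\s.s) else (\t.1)) (if true then 3 else 4)) in (let a = (let b = 5 in (\c.6)) in r)) else (6 - (let d = ((\e.(\f.e)) false) in (9 + 4)))))
step 2: [let@1.0] (0 - (if false then (let r = ((if true then (\s.s) else (\t.1)) (if true then 3 else 4)) in (let a = (let b = 5 in (\c.6)) in r)) else (6 - (let d = ((\e.(\f.e)) false) in (9 + 4)))))
step 3: [if@1] (0 - (6 - (let d = ((\e.(\f.e)) false) in (9 + 4))))
step 4: [let@1.1] (0 - (6 - (9 + 4)))
step 5: [delta@1.1] (0 - (6 - 13))
step 6: [delta@1] (0 - -7)
step 7: [delta@root] 7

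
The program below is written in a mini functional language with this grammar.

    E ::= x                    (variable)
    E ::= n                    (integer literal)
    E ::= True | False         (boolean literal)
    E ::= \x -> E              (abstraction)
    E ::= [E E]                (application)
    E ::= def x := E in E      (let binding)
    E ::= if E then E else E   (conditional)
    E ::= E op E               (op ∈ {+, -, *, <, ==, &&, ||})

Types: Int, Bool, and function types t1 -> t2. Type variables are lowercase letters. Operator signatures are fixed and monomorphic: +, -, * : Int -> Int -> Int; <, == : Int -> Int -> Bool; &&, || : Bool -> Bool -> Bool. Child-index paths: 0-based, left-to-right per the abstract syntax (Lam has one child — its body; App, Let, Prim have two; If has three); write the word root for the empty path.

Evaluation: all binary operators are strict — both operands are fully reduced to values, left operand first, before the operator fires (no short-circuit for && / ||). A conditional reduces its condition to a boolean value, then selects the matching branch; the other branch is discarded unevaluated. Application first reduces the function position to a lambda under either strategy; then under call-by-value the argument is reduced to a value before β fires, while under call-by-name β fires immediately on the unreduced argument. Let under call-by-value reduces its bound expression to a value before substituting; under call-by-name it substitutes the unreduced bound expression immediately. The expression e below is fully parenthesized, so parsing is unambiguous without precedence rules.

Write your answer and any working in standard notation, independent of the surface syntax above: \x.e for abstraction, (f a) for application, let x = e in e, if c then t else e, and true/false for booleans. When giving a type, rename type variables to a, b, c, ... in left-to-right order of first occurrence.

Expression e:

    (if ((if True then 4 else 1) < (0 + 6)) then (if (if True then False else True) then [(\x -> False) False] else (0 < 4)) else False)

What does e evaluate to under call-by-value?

Answer: true

Derivation:
step 0: (if ((if true then 4 else 1) < (0 + 6)) then (if (if true then false else true) then ((\x.false) false) else (0 < 4)) else false)
step 1: [if@0.0] (if (4 < (0 + 6)) then (if (if true then false else true) then ((\x.false) false) else (0 < 4)) else false)
step 2: [delta@0.1] (if (4 < 6) then (if (if true then false else true) then ((\x.false) false) else (0 < 4)) else false)
step 3: [delta@0] (if true then (if (if true then false else true) then ((\x.false) false) else (0 < 4)) else false)
step 4: [if@root] (if (if true then false else true) then ((\x.false) false) else (0 < 4))
step 5: [if@0] (if false then ((\x.false) false) else (0 < 4))
step 6: [if@root] (0 < 4)
step 7: [delta@root] true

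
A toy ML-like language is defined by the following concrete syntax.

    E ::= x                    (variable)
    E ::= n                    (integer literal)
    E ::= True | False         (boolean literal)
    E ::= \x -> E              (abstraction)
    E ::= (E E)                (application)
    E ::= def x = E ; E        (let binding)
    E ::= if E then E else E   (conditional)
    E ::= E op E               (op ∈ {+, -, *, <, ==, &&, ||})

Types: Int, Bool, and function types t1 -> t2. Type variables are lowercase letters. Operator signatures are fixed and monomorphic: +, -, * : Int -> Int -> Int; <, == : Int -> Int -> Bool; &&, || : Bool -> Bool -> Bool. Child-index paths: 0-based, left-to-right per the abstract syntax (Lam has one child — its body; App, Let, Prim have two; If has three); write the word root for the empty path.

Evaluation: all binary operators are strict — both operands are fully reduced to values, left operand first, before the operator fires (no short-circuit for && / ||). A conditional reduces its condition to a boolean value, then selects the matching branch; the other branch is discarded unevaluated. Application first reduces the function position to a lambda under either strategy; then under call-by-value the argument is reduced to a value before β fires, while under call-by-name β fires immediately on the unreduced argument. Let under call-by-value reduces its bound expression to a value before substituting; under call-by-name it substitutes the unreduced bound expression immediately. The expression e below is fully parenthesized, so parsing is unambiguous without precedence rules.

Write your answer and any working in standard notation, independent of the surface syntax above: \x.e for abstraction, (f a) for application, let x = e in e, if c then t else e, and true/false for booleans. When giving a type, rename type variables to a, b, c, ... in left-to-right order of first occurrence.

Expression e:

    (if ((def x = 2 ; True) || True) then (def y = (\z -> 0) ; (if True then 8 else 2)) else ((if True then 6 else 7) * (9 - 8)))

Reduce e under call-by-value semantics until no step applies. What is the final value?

Trace:
step 0: (if ((let x = 2 in true) || true) then (let y = (\z.0) in (if true then 8 else 2)) else ((if true then 6 else 7) * (9 - 8)))
step 1: [let@0.0] (if (true || true) then (let y = (\z.0) in (if true then 8 else 2)) else ((if true then 6 else 7) * (9 - 8)))
step 2: [delta@0] (if true then (let y = (\z.0) in (if true then 8 else 2)) else ((if true then 6 else 7) * (9 - 8)))
step 3: [if@root] (let y = (\z.0) in (if true then 8 else 2))
step 4: [let@root] (if true then 8 else 2)
step 5: [if@root] 8

Answer: 8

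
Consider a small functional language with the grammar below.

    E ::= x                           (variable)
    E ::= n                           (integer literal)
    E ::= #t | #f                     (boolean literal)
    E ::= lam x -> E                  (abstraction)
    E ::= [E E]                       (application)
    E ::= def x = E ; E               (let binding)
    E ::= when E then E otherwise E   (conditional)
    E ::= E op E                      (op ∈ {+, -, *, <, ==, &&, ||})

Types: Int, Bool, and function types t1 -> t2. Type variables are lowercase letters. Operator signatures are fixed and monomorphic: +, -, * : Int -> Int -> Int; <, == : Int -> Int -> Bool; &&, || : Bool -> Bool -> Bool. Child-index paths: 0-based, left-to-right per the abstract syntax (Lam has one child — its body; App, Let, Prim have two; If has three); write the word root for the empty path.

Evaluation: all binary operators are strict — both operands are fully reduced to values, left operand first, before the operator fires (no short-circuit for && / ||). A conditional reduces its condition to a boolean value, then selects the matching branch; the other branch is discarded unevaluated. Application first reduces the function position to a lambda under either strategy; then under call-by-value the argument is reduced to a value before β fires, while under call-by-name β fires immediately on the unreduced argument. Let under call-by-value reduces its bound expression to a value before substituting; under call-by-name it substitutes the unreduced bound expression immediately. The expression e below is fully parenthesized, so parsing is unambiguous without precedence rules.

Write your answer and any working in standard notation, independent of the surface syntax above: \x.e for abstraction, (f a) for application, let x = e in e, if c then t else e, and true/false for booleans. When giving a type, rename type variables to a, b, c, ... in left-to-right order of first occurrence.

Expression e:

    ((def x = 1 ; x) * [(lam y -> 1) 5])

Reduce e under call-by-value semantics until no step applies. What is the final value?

Answer: 1

Working:
step 0: ((let x = 1 in x) * ((\y.1) 5))
step 1: [let@0] (1 * ((\y.1) 5))
step 2: [beta@1] (1 * 1)
step 3: [delta@root] 1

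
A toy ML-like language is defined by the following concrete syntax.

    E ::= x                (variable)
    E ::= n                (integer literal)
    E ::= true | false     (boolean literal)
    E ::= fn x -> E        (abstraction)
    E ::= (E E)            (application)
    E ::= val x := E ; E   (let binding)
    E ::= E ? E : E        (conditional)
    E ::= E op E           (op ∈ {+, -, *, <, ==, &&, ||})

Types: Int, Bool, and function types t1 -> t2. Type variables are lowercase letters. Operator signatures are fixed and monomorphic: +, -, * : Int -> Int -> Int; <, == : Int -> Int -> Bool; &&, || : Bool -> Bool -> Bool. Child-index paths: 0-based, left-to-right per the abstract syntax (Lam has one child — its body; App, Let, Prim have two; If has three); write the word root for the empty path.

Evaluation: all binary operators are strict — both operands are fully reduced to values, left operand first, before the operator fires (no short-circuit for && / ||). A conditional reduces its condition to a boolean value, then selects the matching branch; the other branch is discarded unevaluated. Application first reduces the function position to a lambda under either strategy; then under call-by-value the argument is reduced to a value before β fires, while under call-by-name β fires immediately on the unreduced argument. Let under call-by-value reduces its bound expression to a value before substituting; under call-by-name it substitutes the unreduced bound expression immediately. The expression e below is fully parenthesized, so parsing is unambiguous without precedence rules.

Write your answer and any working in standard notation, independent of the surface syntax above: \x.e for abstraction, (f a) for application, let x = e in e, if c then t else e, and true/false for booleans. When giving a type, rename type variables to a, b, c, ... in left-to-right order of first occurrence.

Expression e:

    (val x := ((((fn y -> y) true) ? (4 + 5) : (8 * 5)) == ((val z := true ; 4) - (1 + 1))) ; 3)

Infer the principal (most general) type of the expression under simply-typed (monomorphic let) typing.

Answer: Int

Working:
y : a
\y._ : a -> a
  unify a -> a ~ Bool -> b
  unify a ~ Bool
  unify Bool ~ b
_ _ : Bool
  unify Bool ~ Bool
  unify Int ~ Int
  unify Int ~ Int
  unify Int ~ Int
  unify Int ~ Int
  unify Int ~ Int
  unify Int ~ Int
let z : Bool
  unify Int ~ Int
  unify Int ~ Int
  unify Int ~ Int
  unify Int ~ Int
  unify Int ~ Int
let x : Bool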